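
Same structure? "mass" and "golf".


Pattern of "mass": [0, 1, 2, 2]
Pattern of "golf": [0, 1, 2, 3]
Patterns do not match
Same pattern = No


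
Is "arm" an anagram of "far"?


Word 1: "far" → sorted: afr
Word 2: "arm" → sorted: amr
Same letters? afr != amr
Anagram = No


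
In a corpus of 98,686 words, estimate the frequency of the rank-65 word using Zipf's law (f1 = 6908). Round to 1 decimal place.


Zipf's law: f(r) = f(1) / r
f(1) = 6908
f(65) = 6908 / 65
= 106.3 occurrences


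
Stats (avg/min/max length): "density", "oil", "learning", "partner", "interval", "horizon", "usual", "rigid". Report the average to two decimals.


Lengths: "density"=7, "oil"=3, "learning"=8, "partner"=7, "interval"=8, "horizon"=7, "usual"=5, "rigid"=5
Sum = 50, Count = 8
Average = 50/8 = 6.25
= avg=6.25, min=3, max=8


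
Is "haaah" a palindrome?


Word: "haaah"
Reversed: "haaah"
Forward == Backward? haaah == haaah
Palindrome = Yes


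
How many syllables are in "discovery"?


Word: "discovery"
Syllable breakdown: dis | cov | er | y
Counting: 4 parts
= 4 syllables


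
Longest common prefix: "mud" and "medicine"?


Word 1: "mud"
Word 2: "medicine"
Comparing from start:
  Pos 0: 'm' == 'm'
  Pos 1: 'u' != 'e' (stop)
LCP = "m" (length 1)


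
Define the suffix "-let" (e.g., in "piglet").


Suffix: -let
Example: piglet (pig + -let)
Meaning = small


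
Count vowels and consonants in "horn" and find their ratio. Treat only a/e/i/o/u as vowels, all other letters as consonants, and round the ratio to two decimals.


Word: "horn"
Vowels (a,e,i,o,u): 1
Consonants: 3
Ratio = 1/3
= 0.33


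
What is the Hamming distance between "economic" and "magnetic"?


Comparing character by character (same length = 8):
  Pos 0: 'e' vs 'm' !=
  Pos 1: 'c' vs 'a' !=
  Pos 2: 'o' vs 'g' !=
  Pos 3: 'n' vs 'n' =
  Pos 4: 'o' vs 'e' !=
  Pos 5: 'm' vs 't' !=
  Pos 6: 'i' vs 'i' =
  Pos 7: 'c' vs 'c' =
Hamming distance = 5


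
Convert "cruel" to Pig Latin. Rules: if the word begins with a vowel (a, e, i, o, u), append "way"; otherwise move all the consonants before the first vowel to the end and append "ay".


Word: "cruel"
Starts with consonant(s) → move to end, add 'ay'
Consonant cluster: "cr"
Pig Latin = "uelcray"


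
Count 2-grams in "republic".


Word: "republic" (length 8)
Number of 2-grams = length - 2 + 1 = 8 - 2 + 1
= 7


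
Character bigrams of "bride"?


Word: "bride" (length 5)
Number of bigrams = 5 - 2 + 1 = 4
  Position 0: "br"
  Position 1: "ri"
  Position 2: "id"
  Position 3: "de"
Bigrams = "br", "ri", "id", "de"


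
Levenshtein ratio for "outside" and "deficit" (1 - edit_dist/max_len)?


Word 1: "outside" (length 7)
Word 2: "deficit" (length 7)
One optimal edit sequence:
  1. substitute 'o' -> 'd'  (+1)
  2. substitute 'u' -> 'e'  (+1)
  3. substitute 't' -> 'f'  (+1)
  4. substitute 's' -> 'i'  (+1)
  5. substitute 'i' -> 'c'  (+1)
  6. substitute 'd' -> 'i'  (+1)
  7. substitute 'e' -> 't'  (+1)
Edit distance = 7
Max length = max(7, 7) = 7
Similarity = 1 - 7/7
= 0.0000


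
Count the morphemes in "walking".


Word: "walking"
Morphemes: walk / -ing
Each morpheme carries meaning
= 2 morphemes


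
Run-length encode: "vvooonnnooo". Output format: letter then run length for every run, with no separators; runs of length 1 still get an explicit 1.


String: "vvooonnnooo"
Scanning for consecutive runs:
  'v' x 2
  'o' x 3
  'n' x 3
  'o' x 3
RLE = "v2o3n3o3"


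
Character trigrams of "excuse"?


Word: "excuse" (length 6)
Number of trigrams = 6 - 3 + 1 = 4
  Position 0: "exc"
  Position 1: "xcu"
  Position 2: "cus"
  Position 3: "use"
Trigrams = "exc", "xcu", "cus", "use"


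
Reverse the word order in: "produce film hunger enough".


Original: "produce film hunger enough"
Words (1..n): produce | film | hunger | enough
Reversed (n..1): enough | hunger | film | produce
Result = "enough hunger film produce"


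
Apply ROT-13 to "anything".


Word: "anything"
Shift: 13
Each letter → (letter + shift) mod 26:
  'a' (0) + 13 = 13 → 'n'
  'n' (13) + 13 = 0 → 'a'
  'y' (24) + 13 = 11 → 'l'
  't' (19) + 13 = 6 → 'g'
  'h' (7) + 13 = 20 → 'u'
  'i' (8) + 13 = 21 → 'v'
  'n' (13) + 13 = 0 → 'a'
  'g' (6) + 13 = 19 → 't'
Result = "nalguvat"


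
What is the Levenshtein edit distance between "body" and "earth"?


Word 1: "body" (length 4)
Word 2: "earth" (length 5)
One optimal edit sequence (insert/delete/substitute each cost 1):
  1. insert 'e'  (+1)
  2. substitute 'b' -> 'a'  (+1)
  3. substitute 'o' -> 'r'  (+1)
  4. substitute 'd' -> 't'  (+1)
  5. substitute 'y' -> 'h'  (+1)
Total edit operations: 5
Edit distance = 5


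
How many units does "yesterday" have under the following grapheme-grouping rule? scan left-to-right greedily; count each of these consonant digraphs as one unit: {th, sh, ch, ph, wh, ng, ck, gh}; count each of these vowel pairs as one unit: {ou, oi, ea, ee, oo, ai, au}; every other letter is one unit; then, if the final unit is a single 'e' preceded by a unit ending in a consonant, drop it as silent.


Word: "yesterday" (9 letters)
Left-to-right scan:
  [1] 'y' (letter)
  [2] 'e' (letter)
  [3] 's' (letter)
  [4] 't' (letter)
  [5] 'e' (letter)
  [6] 'r' (letter)
  [7] 'd' (letter)
  [8] 'a' (letter)
  [9] 'y' (letter)
Units from scan: 9
Sound units = 9 units


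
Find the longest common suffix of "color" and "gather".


Word 1: "color"
Word 2: "gather"
Comparing from end:
  Pos -1: 'r' == 'r'
  Pos -2: 'o' != 'e' (stop)
LCS = "r" (length 1)


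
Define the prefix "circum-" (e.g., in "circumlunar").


Prefix: circum-
Example: circumlunar (circum- + lunar)
Meaning = around


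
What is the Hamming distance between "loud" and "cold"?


Comparing character by character (same length = 4):
  Pos 0: 'l' vs 'c' !=
  Pos 1: 'o' vs 'o' =
  Pos 2: 'u' vs 'l' !=
  Pos 3: 'd' vs 'd' =
Hamming distance = 2


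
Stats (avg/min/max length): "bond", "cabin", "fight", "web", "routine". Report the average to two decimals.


Lengths: "bond"=4, "cabin"=5, "fight"=5, "web"=3, "routine"=7
Sum = 24, Count = 5
Average = 24/5 = 4.80
= avg=4.80, min=3, max=7


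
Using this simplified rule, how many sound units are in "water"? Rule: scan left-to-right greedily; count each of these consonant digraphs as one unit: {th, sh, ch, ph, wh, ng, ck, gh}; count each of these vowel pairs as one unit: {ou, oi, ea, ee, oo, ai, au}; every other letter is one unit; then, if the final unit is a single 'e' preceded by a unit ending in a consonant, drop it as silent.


Word: "water" (5 letters)
Left-to-right scan:
  (1) 'w' (letter)
  (2) 'a' (letter)
  (3) 't' (letter)
  (4) 'e' (letter)
  (5) 'r' (letter)
Units from scan: 5
Sound units = 5 units


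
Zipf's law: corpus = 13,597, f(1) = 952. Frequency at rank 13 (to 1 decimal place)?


Zipf's law: f(r) = f(1) / r
f(1) = 952
f(13) = 952 / 13
= 73.2 occurrences


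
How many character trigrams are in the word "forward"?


Word: "forward" (length 7)
Number of 3-grams = length - 3 + 1 = 7 - 3 + 1
= 5


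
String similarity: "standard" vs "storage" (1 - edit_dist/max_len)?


Word 1: "standard" (length 8)
Word 2: "storage" (length 7)
One optimal edit sequence:
  1. keep 's'
  2. keep 't'
  3. delete 'a'  (+1)
  4. substitute 'n' -> 'o'  (+1)
  5. substitute 'd' -> 'r'  (+1)
  6. keep 'a'
  7. substitute 'r' -> 'g'  (+1)
  8. substitute 'd' -> 'e'  (+1)
Edit distance = 5
Max length = max(8, 7) = 8
Similarity = 1 - 5/8
= 0.3750


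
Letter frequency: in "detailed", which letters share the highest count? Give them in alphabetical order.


Word: "detailed"
Letter counts:
  'a': 1
  'd': 2
  'e': 2
  'i': 1
  'l': 1
  't': 1
Maximum count = 2
Most frequent = 'd', 'e' (2 times each)


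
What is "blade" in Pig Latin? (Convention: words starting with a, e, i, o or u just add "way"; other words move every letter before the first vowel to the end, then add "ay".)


Word: "blade"
Starts with consonant(s) → move to end, add 'ay'
Consonant cluster: "bl"
Pig Latin = "adeblay"


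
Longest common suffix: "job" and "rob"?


Word 1: "job"
Word 2: "rob"
Comparing from end:
  Pos -1: 'b' == 'b'
  Pos -2: 'o' == 'o'
  Pos -3: 'j' != 'r' (stop)
LCS = "ob" (length 2)


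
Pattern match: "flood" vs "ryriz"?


Pattern of "flood": [0, 1, 2, 2, 3]
Pattern of "ryriz": [0, 1, 0, 2, 3]
Patterns do not match
Same pattern = No


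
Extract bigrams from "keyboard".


Word: "keyboard" (length 8)
Number of bigrams = 8 - 2 + 1 = 7
  Position 0: "ke"
  Position 1: "ey"
  Position 2: "yb"
  Position 3: "bo"
  Position 4: "oa"
  Position 5: "ar"
  Position 6: "rd"
Bigrams = "ke", "ey", "yb", "bo", "oa", "ar", "rd"


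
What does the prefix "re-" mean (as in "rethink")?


Prefix: re-
Example: rethink (re- + think)
Meaning = again


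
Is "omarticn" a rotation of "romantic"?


Word: "romantic", Candidate: "omarticn"
Method: check if candidate is substring of word+word
"romanticromantic" contains "omarticn"? No
Is rotation = No


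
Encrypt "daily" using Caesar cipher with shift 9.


Word: "daily"
Shift: 9
Each letter → (letter + shift) mod 26:
  'd' (3) + 9 = 12 → 'm'
  'a' (0) + 9 = 9 → 'j'
  'i' (8) + 9 = 17 → 'r'
  'l' (11) + 9 = 20 → 'u'
  'y' (24) + 9 = 7 → 'h'
Result = "mjruh"


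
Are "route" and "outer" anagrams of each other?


Word 1: "route" → sorted: eortu
Word 2: "outer" → sorted: eortu
Same letters? eortu == eortu
Anagram = Yes


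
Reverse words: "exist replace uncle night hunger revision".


Original: "exist replace uncle night hunger revision"
Words (1..n): exist | replace | uncle | night | hunger | revision
Reversed (n..1): revision | hunger | night | uncle | replace | exist
Result = "revision hunger night uncle replace exist"


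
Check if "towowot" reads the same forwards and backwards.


Word: "towowot"
Reversed: "towowot"
Forward == Backward? towowot == towowot
Palindrome = Yes


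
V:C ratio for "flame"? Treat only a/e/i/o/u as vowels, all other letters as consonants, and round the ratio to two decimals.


Word: "flame"
Vowels (a,e,i,o,u): 2
Consonants: 3
Ratio = 2/3
= 0.67


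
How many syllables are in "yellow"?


Word: "yellow"
Syllable breakdown: yel / low
Counting: 2 parts
= 2 syllables


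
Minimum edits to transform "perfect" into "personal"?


Word 1: "perfect" (length 7)
Word 2: "personal" (length 8)
One optimal edit sequence (insert/delete/substitute each cost 1):
  1. keep 'p'
  2. keep 'e'
  3. keep 'r'
  4. insert 's'  (+1)
  5. substitute 'f' -> 'o'  (+1)
  6. substitute 'e' -> 'n'  (+1)
  7. substitute 'c' -> 'a'  (+1)
  8. substitute 't' -> 'l'  (+1)
Total edit operations: 5
Edit distance = 5


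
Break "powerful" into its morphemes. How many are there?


Word: "powerful"
Morphemes: power + -ful
Each morpheme carries meaning
= 2 morphemes


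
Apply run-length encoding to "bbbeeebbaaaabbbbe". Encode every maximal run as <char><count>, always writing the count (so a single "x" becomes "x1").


String: "bbbeeebbaaaabbbbe"
Scanning for consecutive runs:
  'b' x 3
  'e' x 3
  'b' x 2
  'a' x 4
  'b' x 4
  'e' x 1
RLE = "b3e3b2a4b4e1"


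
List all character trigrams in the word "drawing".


Word: "drawing" (length 7)
Number of trigrams = 7 - 3 + 1 = 5
  Position 0: "dra"
  Position 1: "raw"
  Position 2: "awi"
  Position 3: "win"
  Position 4: "ing"
Trigrams = "dra", "raw", "awi", "win", "ing"


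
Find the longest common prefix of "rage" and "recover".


Word 1: "rage"
Word 2: "recover"
Comparing from start:
  Pos 0: 'r' == 'r'
  Pos 1: 'a' != 'e' (stop)
LCP = "r" (length 1)


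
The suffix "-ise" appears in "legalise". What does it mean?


Suffix: -ise
Example: legalise (legal + -ise)
Meaning = to make


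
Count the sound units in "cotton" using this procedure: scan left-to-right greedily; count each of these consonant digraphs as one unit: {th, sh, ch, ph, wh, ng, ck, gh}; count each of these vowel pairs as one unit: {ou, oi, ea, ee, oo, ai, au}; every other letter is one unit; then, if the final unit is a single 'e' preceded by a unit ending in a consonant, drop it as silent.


Word: "cotton" (6 letters)
Left-to-right scan:
  [1] 'c' (letter)
  [2] 'o' (letter)
  [3] 't' (letter)
  [4] 't' (letter)
  [5] 'o' (letter)
  [6] 'n' (letter)
Units from scan: 6
Sound units = 6 units


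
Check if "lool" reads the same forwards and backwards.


Word: "lool"
Reversed: "lool"
Forward == Backward? lool == lool
Palindrome = Yes


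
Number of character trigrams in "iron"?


Word: "iron" (length 4)
Number of 3-grams = length - 3 + 1 = 4 - 3 + 1
= 2


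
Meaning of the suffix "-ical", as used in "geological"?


Suffix: -ical
Example: geological (geology + -ical, with a spelling change)
Meaning = relating to


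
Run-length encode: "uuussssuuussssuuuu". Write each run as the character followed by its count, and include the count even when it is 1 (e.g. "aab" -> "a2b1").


String: "uuussssuuussssuuuu"
Scanning for consecutive runs:
  'u' x 3
  's' x 4
  'u' x 3
  's' x 4
  'u' x 4
RLE = "u3s4u3s4u4"


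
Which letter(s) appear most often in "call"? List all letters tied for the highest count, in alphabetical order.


Word: "call"
Letter counts:
  'a': 1
  'c': 1
  'l': 2
Maximum count = 2
Most frequent = 'l' (2 times each)


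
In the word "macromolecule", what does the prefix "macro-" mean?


Prefix: macro-
Example: macromolecule = macro- + molecule
Meaning = large


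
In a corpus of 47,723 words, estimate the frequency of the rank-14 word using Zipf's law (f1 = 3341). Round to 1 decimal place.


Zipf's law: f(r) = f(1) / r
f(1) = 3341
f(14) = 3341 / 14
= 238.6 occurrences


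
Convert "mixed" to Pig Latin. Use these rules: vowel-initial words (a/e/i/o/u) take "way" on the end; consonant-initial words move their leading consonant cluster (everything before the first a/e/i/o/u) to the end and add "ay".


Word: "mixed"
Starts with consonant(s) → move to end, add 'ay'
Consonant cluster: "m"
Pig Latin = "ixedmay"


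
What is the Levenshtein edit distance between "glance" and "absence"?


Word 1: "glance" (length 6)
Word 2: "absence" (length 7)
One optimal edit sequence (insert/delete/substitute each cost 1):
  1. insert 'a'  (+1)
  2. substitute 'g' -> 'b'  (+1)
  3. substitute 'l' -> 's'  (+1)
  4. substitute 'a' -> 'e'  (+1)
  5. keep 'n'
  6. keep 'c'
  7. keep 'e'
Total edit operations: 4
Edit distance = 4


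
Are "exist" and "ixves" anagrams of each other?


Word 1: "exist" → sorted: eistx
Word 2: "ixves" → sorted: eisvx
Same letters? eistx != eisvx
Anagram = No


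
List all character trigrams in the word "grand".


Word: "grand" (length 5)
Number of trigrams = 5 - 3 + 1 = 3
  Position 0: "gra"
  Position 1: "ran"
  Position 2: "and"
Trigrams = "gra", "ran", "and"


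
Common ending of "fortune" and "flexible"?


Word 1: "fortune"
Word 2: "flexible"
Comparing from end:
  Pos -1: 'e' == 'e'
  Pos -2: 'n' != 'l' (stop)
LCS = "e" (length 1)


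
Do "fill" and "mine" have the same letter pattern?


Pattern of "fill": [0, 1, 2, 2]
Pattern of "mine": [0, 1, 2, 3]
Patterns do not match
Same pattern = No


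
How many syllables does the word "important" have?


Word: "important"
Syllable breakdown: im-por-tant
Counting: 3 parts
= 3 syllables


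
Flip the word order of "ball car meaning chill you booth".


Original: "ball car meaning chill you booth"
Words (1..n): ball | car | meaning | chill | you | booth
Reversed (n..1): booth | you | chill | meaning | car | ball
Result = "booth you chill meaning car ball"


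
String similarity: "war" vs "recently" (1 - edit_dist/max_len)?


Word 1: "war" (length 3)
Word 2: "recently" (length 8)
One optimal edit sequence:
  1. insert 'r'  (+1)
  2. insert 'e'  (+1)
  3. insert 'c'  (+1)
  4. insert 'e'  (+1)
  5. insert 'n'  (+1)
  6. substitute 'w' -> 't'  (+1)
  7. substitute 'a' -> 'l'  (+1)
  8. substitute 'r' -> 'y'  (+1)
Edit distance = 8
Max length = max(3, 8) = 8
Similarity = 1 - 8/8
= 0.0000


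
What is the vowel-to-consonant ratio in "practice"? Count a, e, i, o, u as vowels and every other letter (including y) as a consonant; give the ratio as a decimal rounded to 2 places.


Word: "practice"
Vowels (a,e,i,o,u): 3
Consonants: 5
Ratio = 3/5
= 0.60


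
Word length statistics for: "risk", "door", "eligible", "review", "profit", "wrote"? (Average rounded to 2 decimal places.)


Lengths: "risk"=4, "door"=4, "eligible"=8, "review"=6, "profit"=6, "wrote"=5
Sum = 33, Count = 6
Average = 33/6 = 5.50
= avg=5.50, min=4, max=8


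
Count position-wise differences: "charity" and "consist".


Comparing character by character (same length = 7):
  Pos 0: 'c' vs 'c' =
  Pos 1: 'h' vs 'o' !=
  Pos 2: 'a' vs 'n' !=
  Pos 3: 'r' vs 's' !=
  Pos 4: 'i' vs 'i' =
  Pos 5: 't' vs 's' !=
  Pos 6: 'y' vs 't' !=
Hamming distance = 5


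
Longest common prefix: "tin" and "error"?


Word 1: "tin"
Word 2: "error"
Comparing from start:
  Pos 0: 't' != 'e' (stop)
LCP = "" (length 0)


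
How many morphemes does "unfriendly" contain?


Word: "unfriendly"
Morphemes: un- / friend / -ly
Each morpheme carries meaning
= 3 morphemes


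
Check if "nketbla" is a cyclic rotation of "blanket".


Word: "blanket", Candidate: "nketbla"
Method: check if candidate is substring of word+word
"blanketblanket" contains "nketbla"? Yes
Is rotation = Yes


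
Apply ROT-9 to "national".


Word: "national"
Shift: 9
Each letter → (letter + shift) mod 26:
  'n' (13) + 9 = 22 → 'w'
  'a' (0) + 9 = 9 → 'j'
  't' (19) + 9 = 2 → 'c'
  'i' (8) + 9 = 17 → 'r'
  'o' (14) + 9 = 23 → 'x'
  'n' (13) + 9 = 22 → 'w'
  'a' (0) + 9 = 9 → 'j'
  'l' (11) + 9 = 20 → 'u'
Result = "wjcrxwju"


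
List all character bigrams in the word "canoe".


Word: "canoe" (length 5)
Number of bigrams = 5 - 2 + 1 = 4
  Position 0: "ca"
  Position 1: "an"
  Position 2: "no"
  Position 3: "oe"
Bigrams = "ca", "an", "no", "oe"


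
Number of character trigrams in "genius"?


Word: "genius" (length 6)
Number of 3-grams = length - 3 + 1 = 6 - 3 + 1
= 4


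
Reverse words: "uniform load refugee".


Original: "uniform load refugee"
Words (1..n): uniform | load | refugee
Reversed (n..1): refugee | load | uniform
Result = "refugee load uniform"


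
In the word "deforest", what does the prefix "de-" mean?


Prefix: de-
Example: deforest = de- + forest
Meaning = remove / reverse


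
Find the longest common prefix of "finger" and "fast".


Word 1: "finger"
Word 2: "fast"
Comparing from start:
  Pos 0: 'f' == 'f'
  Pos 1: 'i' != 'a' (stop)
LCP = "f" (length 1)


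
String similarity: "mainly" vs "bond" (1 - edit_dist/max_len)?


Word 1: "mainly" (length 6)
Word 2: "bond" (length 4)
One optimal edit sequence:
  1. delete 'm'  (+1)
  2. substitute 'a' -> 'b'  (+1)
  3. substitute 'i' -> 'o'  (+1)
  4. keep 'n'
  5. delete 'l'  (+1)
  6. substitute 'y' -> 'd'  (+1)
Edit distance = 5
Max length = max(6, 4) = 6
Similarity = 1 - 5/6
= 0.1667


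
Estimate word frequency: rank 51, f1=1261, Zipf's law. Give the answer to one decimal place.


Zipf's law: f(r) = f(1) / r
f(1) = 1261
f(51) = 1261 / 51
= 24.7 occurrences


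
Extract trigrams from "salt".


Word: "salt" (length 4)
Number of trigrams = 4 - 3 + 1 = 2
  Position 0: "sal"
  Position 1: "alt"
Trigrams = "sal", "alt"


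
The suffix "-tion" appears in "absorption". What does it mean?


Suffix: -tion
Example: absorption = absorb + -tion, with a spelling change
Meaning = act or process


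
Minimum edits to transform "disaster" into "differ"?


Word 1: "disaster" (length 8)
Word 2: "differ" (length 6)
One optimal edit sequence (insert/delete/substitute each cost 1):
  1. keep 'd'
  2. keep 'i'
  3. delete 's'  (+1)
  4. delete 'a'  (+1)
  5. substitute 's' -> 'f'  (+1)
  6. substitute 't' -> 'f'  (+1)
  7. keep 'e'
  8. keep 'r'
Total edit operations: 4
Edit distance = 4


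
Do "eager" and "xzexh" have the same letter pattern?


Pattern of "eager": [0, 1, 2, 0, 3]
Pattern of "xzexh": [0, 1, 2, 0, 3]
Patterns match
Same pattern = Yes


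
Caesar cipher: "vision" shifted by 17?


Word: "vision"
Shift: 17
Each letter → (letter + shift) mod 26:
  'v' (21) + 17 = 12 → 'm'
  'i' (8) + 17 = 25 → 'z'
  's' (18) + 17 = 9 → 'j'
  'i' (8) + 17 = 25 → 'z'
  'o' (14) + 17 = 5 → 'f'
  'n' (13) + 17 = 4 → 'e'
Result = "mzjzfe"


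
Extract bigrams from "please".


Word: "please" (length 6)
Number of bigrams = 6 - 2 + 1 = 5
  Position 0: "pl"
  Position 1: "le"
  Position 2: "ea"
  Position 3: "as"
  Position 4: "se"
Bigrams = "pl", "le", "ea", "as", "se"


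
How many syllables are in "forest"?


Word: "forest"
Syllable breakdown: for / est
Counting: 2 parts
= 2 syllables


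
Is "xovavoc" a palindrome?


Word: "xovavoc"
Reversed: "covavox"
Forward == Backward? xovavoc != covavox
Palindrome = No


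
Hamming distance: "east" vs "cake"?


Comparing character by character (same length = 4):
  Pos 0: 'e' vs 'c' !=
  Pos 1: 'a' vs 'a' =
  Pos 2: 's' vs 'k' !=
  Pos 3: 't' vs 'e' !=
Hamming distance = 3


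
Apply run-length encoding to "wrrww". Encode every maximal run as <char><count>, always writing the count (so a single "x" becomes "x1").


String: "wrrww"
Scanning for consecutive runs:
  'w' x 1
  'r' x 2
  'w' x 2
RLE = "w1r2w2"


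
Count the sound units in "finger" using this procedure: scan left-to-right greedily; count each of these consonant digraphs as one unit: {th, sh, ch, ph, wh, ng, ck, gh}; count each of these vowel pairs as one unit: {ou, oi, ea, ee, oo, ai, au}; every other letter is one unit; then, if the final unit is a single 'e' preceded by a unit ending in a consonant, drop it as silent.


Word: "finger" (6 letters)
Left-to-right scan:
  [1] 'f' (letter)
  [2] 'i' (letter)
  [3] 'ng' (digraph)
  [4] 'e' (letter)
  [5] 'r' (letter)
Units from scan: 5
Sound units = 5 units


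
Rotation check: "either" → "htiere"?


Word: "either", Candidate: "htiere"
Method: check if candidate is substring of word+word
"eithereither" contains "htiere"? No
Is rotation = No


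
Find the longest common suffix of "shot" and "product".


Word 1: "shot"
Word 2: "product"
Comparing from end:
  Pos -1: 't' == 't'
  Pos -2: 'o' != 'c' (stop)
LCS = "t" (length 1)


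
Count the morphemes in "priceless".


Word: "priceless"
Morphemes: price | -less
Each morpheme carries meaning
= 2 morphemes


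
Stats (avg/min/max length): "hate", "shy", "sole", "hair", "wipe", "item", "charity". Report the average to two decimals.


Lengths: "hate"=4, "shy"=3, "sole"=4, "hair"=4, "wipe"=4, "item"=4, "charity"=7
Sum = 30, Count = 7
Average = 30/7 = 4.29
= avg=4.29, min=3, max=7


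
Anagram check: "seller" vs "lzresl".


Word 1: "seller" → sorted: eellrs
Word 2: "lzresl" → sorted: ellrsz
Same letters? eellrs != ellrsz
Anagram = No


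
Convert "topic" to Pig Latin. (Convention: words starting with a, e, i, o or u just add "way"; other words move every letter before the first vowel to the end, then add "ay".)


Word: "topic"
Starts with consonant(s) → move to end, add 'ay'
Consonant cluster: "t"
Pig Latin = "opictay"


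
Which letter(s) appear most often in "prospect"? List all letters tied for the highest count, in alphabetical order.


Word: "prospect"
Letter counts:
  'c': 1
  'e': 1
  'o': 1
  'p': 2
  'r': 1
  's': 1
  't': 1
Maximum count = 2
Most frequent = 'p' (2 times each)


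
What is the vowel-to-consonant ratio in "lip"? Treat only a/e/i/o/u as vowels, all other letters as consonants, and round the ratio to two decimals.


Word: "lip"
Vowels (a,e,i,o,u): 1
Consonants: 2
Ratio = 1/2
= 0.50


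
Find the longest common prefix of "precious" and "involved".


Word 1: "precious"
Word 2: "involved"
Comparing from start:
  Pos 0: 'p' != 'i' (stop)
LCP = "" (length 0)


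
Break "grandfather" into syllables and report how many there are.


Word: "grandfather"
Syllable breakdown: grand · fa · ther
Counting: 3 parts
= 3 syllables


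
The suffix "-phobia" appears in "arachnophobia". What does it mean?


Suffix: -phobia
As in: arachnophobia -> arachno- + -phobia
Meaning = fear of


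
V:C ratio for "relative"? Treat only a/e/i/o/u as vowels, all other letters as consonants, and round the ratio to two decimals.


Word: "relative"
Vowels (a,e,i,o,u): 4
Consonants: 4
Ratio = 4/4
= 1.00


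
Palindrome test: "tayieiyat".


Word: "tayieiyat"
Reversed: "tayieiyat"
Forward == Backward? tayieiyat == tayieiyat
Palindrome = Yes


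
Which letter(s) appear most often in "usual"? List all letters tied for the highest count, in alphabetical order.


Word: "usual"
Letter counts:
  'a': 1
  'l': 1
  's': 1
  'u': 2
Maximum count = 2
Most frequent = 'u' (2 times each)


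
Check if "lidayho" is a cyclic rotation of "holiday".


Word: "holiday", Candidate: "lidayho"
Method: check if candidate is substring of word+word
"holidayholiday" contains "lidayho"? Yes
Is rotation = Yes


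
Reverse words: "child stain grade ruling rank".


Original: "child stain grade ruling rank"
Words (1..n): child | stain | grade | ruling | rank
Reversed (n..1): rank | ruling | grade | stain | child
Result = "rank ruling grade stain child"


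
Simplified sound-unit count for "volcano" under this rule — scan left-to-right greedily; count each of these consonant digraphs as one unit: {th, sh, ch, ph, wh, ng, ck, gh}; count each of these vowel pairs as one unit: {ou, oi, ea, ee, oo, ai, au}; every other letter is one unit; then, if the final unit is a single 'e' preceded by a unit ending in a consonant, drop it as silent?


Word: "volcano" (7 letters)
Left-to-right scan:
  [1] 'v' (letter)
  [2] 'o' (letter)
  [3] 'l' (letter)
  [4] 'c' (letter)
  [5] 'a' (letter)
  [6] 'n' (letter)
  [7] 'o' (letter)
Units from scan: 7
Sound units = 7 units


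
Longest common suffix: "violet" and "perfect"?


Word 1: "violet"
Word 2: "perfect"
Comparing from end:
  Pos -1: 't' == 't'
  Pos -2: 'e' != 'c' (stop)
LCS = "t" (length 1)


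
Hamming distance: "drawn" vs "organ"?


Comparing character by character (same length = 5):
  Pos 0: 'd' vs 'o' !=
  Pos 1: 'r' vs 'r' =
  Pos 2: 'a' vs 'g' !=
  Pos 3: 'w' vs 'a' !=
  Pos 4: 'n' vs 'n' =
Hamming distance = 3


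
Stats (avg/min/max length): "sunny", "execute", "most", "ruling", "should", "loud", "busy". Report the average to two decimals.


Lengths: "sunny"=5, "execute"=7, "most"=4, "ruling"=6, "should"=6, "loud"=4, "busy"=4
Sum = 36, Count = 7
Average = 36/7 = 5.14
= avg=5.14, min=4, max=7


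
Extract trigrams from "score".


Word: "score" (length 5)
Number of trigrams = 5 - 3 + 1 = 3
  Position 0: "sco"
  Position 1: "cor"
  Position 2: "ore"
Trigrams = "sco", "cor", "ore"


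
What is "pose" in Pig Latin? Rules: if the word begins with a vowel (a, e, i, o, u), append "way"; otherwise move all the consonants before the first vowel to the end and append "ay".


Word: "pose"
Starts with consonant(s) → move to end, add 'ay'
Consonant cluster: "p"
Pig Latin = "osepay"


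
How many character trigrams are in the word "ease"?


Word: "ease" (length 4)
Number of 3-grams = length - 3 + 1 = 4 - 3 + 1
= 2


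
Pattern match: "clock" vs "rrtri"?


Pattern of "clock": [0, 1, 2, 0, 3]
Pattern of "rrtri": [0, 0, 1, 0, 2]
Patterns do not match
Same pattern = No


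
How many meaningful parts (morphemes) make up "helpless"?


Word: "helpless"
Morphemes: help + -less
Each morpheme carries meaning
= 2 morphemes


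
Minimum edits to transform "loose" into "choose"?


Word 1: "loose" (length 5)
Word 2: "choose" (length 6)
One optimal edit sequence (insert/delete/substitute each cost 1):
  1. insert 'c'  (+1)
  2. substitute 'l' -> 'h'  (+1)
  3. keep 'o'
  4. keep 'o'
  5. keep 's'
  6. keep 'e'
Total edit operations: 2
Edit distance = 2


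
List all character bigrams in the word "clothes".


Word: "clothes" (length 7)
Number of bigrams = 7 - 2 + 1 = 6
  Position 0: "cl"
  Position 1: "lo"
  Position 2: "ot"
  Position 3: "th"
  Position 4: "he"
  Position 5: "es"
Bigrams = "cl", "lo", "ot", "th", "he", "es"


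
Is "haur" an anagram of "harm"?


Word 1: "harm" → sorted: ahmr
Word 2: "haur" → sorted: ahru
Same letters? ahmr != ahru
Anagram = No


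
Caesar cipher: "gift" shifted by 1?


Word: "gift"
Shift: 1
Each letter → (letter + shift) mod 26:
  'g' (6) + 1 = 7 → 'h'
  'i' (8) + 1 = 9 → 'j'
  'f' (5) + 1 = 6 → 'g'
  't' (19) + 1 = 20 → 'u'
Result = "hjgu"


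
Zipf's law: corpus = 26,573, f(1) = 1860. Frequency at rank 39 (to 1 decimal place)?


Zipf's law: f(r) = f(1) / r
f(1) = 1860
f(39) = 1860 / 39
= 47.7 occurrences


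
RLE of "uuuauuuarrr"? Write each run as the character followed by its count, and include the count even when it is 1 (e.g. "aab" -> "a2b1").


String: "uuuauuuarrr"
Scanning for consecutive runs:
  'u' x 3
  'a' x 1
  'u' x 3
  'a' x 1
  'r' x 3
RLE = "u3a1u3a1r3"


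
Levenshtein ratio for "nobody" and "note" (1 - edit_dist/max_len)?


Word 1: "nobody" (length 6)
Word 2: "note" (length 4)
One optimal edit sequence:
  1. keep 'n'
  2. delete 'o'  (+1)
  3. delete 'b'  (+1)
  4. keep 'o'
  5. substitute 'd' -> 't'  (+1)
  6. substitute 'y' -> 'e'  (+1)
Edit distance = 4
Max length = max(6, 4) = 6
Similarity = 1 - 4/6
= 0.3333


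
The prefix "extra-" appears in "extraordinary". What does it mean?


Prefix: extra-
Example: extraordinary = extra- + ordinary
Meaning = beyond


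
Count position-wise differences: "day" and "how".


Comparing character by character (same length = 3):
  Pos 0: 'd' vs 'h' !=
  Pos 1: 'a' vs 'o' !=
  Pos 2: 'y' vs 'w' !=
Hamming distance = 3


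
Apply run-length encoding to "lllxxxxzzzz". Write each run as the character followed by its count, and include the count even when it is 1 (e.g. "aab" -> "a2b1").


String: "lllxxxxzzzz"
Scanning for consecutive runs:
  'l' x 3
  'x' x 4
  'z' x 4
RLE = "l3x4z4"


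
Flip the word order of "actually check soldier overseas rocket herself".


Original: "actually check soldier overseas rocket herself"
Words (1..n): actually | check | soldier | overseas | rocket | herself
Reversed (n..1): herself | rocket | overseas | soldier | check | actually
Result = "herself rocket overseas soldier check actually"


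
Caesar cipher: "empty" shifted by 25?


Word: "empty"
Shift: 25
Each letter → (letter + shift) mod 26:
  'e' (4) + 25 = 3 → 'd'
  'm' (12) + 25 = 11 → 'l'
  'p' (15) + 25 = 14 → 'o'
  't' (19) + 25 = 18 → 's'
  'y' (24) + 25 = 23 → 'x'
Result = "dlosx"


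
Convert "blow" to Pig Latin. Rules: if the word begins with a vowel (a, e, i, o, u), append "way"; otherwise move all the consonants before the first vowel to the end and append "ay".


Word: "blow"
Starts with consonant(s) → move to end, add 'ay'
Consonant cluster: "bl"
Pig Latin = "owblay"


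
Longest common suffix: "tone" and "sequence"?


Word 1: "tone"
Word 2: "sequence"
Comparing from end:
  Pos -1: 'e' == 'e'
  Pos -2: 'n' != 'c' (stop)
LCS = "e" (length 1)


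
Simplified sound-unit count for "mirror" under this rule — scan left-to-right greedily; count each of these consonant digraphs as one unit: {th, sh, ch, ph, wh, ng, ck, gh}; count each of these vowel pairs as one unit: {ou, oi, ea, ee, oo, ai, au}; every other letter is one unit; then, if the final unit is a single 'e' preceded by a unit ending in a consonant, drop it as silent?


Word: "mirror" (6 letters)
Left-to-right scan:
  (1) 'm' (letter)
  (2) 'i' (letter)
  (3) 'r' (letter)
  (4) 'r' (letter)
  (5) 'o' (letter)
  (6) 'r' (letter)
Units from scan: 6
Sound units = 6 units


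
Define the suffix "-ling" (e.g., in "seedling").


Suffix: -ling
Example: seedling (seed + -ling)
Meaning = small / young


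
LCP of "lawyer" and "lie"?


Word 1: "lawyer"
Word 2: "lie"
Comparing from start:
  Pos 0: 'l' == 'l'
  Pos 1: 'a' != 'i' (stop)
LCP = "l" (length 1)


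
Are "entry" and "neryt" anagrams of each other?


Word 1: "entry" → sorted: enrty
Word 2: "neryt" → sorted: enrty
Same letters? enrty == enrty
Anagram = Yes


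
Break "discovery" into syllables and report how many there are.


Word: "discovery"
Syllable breakdown: dis | cov | er | y
Counting: 4 parts
= 4 syllables


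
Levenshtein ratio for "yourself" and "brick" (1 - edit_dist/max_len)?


Word 1: "yourself" (length 8)
Word 2: "brick" (length 5)
One optimal edit sequence:
  1. delete 'y'  (+1)
  2. delete 'o'  (+1)
  3. substitute 'u' -> 'b'  (+1)
  4. keep 'r'
  5. delete 's'  (+1)
  6. substitute 'e' -> 'i'  (+1)
  7. substitute 'l' -> 'c'  (+1)
  8. substitute 'f' -> 'k'  (+1)
Edit distance = 7
Max length = max(8, 5) = 8
Similarity = 1 - 7/8
= 0.1250


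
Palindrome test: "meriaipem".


Word: "meriaipem"
Reversed: "mepiairem"
Forward == Backward? meriaipem != mepiairem
Palindrome = No


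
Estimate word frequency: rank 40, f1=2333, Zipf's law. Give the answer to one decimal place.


Zipf's law: f(r) = f(1) / r
f(1) = 2333
f(40) = 2333 / 40
= 58.3 occurrences


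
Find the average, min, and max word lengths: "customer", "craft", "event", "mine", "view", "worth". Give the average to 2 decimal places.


Lengths: "customer"=8, "craft"=5, "event"=5, "mine"=4, "view"=4, "worth"=5
Sum = 31, Count = 6
Average = 31/6 = 5.17
= avg=5.17, min=4, max=8


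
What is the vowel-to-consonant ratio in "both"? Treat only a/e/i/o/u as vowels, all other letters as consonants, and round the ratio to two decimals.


Word: "both"
Vowels (a,e,i,o,u): 1
Consonants: 3
Ratio = 1/3
= 0.33


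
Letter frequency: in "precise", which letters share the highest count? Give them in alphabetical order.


Word: "precise"
Letter counts:
  'c': 1
  'e': 2
  'i': 1
  'p': 1
  'r': 1
  's': 1
Maximum count = 2
Most frequent = 'e' (2 times each)


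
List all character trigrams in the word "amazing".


Word: "amazing" (length 7)
Number of trigrams = 7 - 3 + 1 = 5
  Position 0: "ama"
  Position 1: "maz"
  Position 2: "azi"
  Position 3: "zin"
  Position 4: "ing"
Trigrams = "ama", "maz", "azi", "zin", "ing"


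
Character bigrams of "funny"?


Word: "funny" (length 5)
Number of bigrams = 5 - 2 + 1 = 4
  Position 0: "fu"
  Position 1: "un"
  Position 2: "nn"
  Position 3: "ny"
Bigrams = "fu", "un", "nn", "ny"


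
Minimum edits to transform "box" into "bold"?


Word 1: "box" (length 3)
Word 2: "bold" (length 4)
One optimal edit sequence (insert/delete/substitute each cost 1):
  1. keep 'b'
  2. keep 'o'
  3. insert 'l'  (+1)
  4. substitute 'x' -> 'd'  (+1)
Total edit operations: 2
Edit distance = 2


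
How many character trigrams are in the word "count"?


Word: "count" (length 5)
Number of 3-grams = length - 3 + 1 = 5 - 3 + 1
= 3


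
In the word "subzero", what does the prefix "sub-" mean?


Prefix: sub-
Example: subzero (sub- + zero)
Meaning = under / below


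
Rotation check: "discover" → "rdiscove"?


Word: "discover", Candidate: "rdiscove"
Method: check if candidate is substring of word+word
"discoverdiscover" contains "rdiscove"? Yes
Is rotation = Yes


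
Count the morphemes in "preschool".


Word: "preschool"
Morphemes: pre- + school
Each morpheme carries meaning
= 2 morphemes


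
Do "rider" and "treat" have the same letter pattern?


Pattern of "rider": [0, 1, 2, 3, 0]
Pattern of "treat": [0, 1, 2, 3, 0]
Patterns match
Same pattern = Yes


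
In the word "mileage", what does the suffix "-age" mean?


Suffix: -age
As in: mileage -> mile + -age
Meaning = result / collection


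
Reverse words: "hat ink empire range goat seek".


Original: "hat ink empire range goat seek"
Words (1..n): hat | ink | empire | range | goat | seek
Reversed (n..1): seek | goat | range | empire | ink | hat
Result = "seek goat range empire ink hat"


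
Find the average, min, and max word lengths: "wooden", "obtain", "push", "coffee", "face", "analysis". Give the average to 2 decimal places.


Lengths: "wooden"=6, "obtain"=6, "push"=4, "coffee"=6, "face"=4, "analysis"=8
Sum = 34, Count = 6
Average = 34/6 = 5.67
= avg=5.67, min=4, max=8


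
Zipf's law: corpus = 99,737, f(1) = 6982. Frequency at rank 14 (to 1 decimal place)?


Zipf's law: f(r) = f(1) / r
f(1) = 6982
f(14) = 6982 / 14
= 498.7 occurrences


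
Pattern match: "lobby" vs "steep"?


Pattern of "lobby": [0, 1, 2, 2, 3]
Pattern of "steep": [0, 1, 2, 2, 3]
Patterns match
Same pattern = Yes


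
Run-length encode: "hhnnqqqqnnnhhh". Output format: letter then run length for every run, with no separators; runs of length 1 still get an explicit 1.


String: "hhnnqqqqnnnhhh"
Scanning for consecutive runs:
  'h' x 2
  'n' x 2
  'q' x 4
  'n' x 3
  'h' x 3
RLE = "h2n2q4n3h3"


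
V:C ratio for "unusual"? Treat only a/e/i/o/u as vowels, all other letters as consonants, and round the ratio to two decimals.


Word: "unusual"
Vowels (a,e,i,o,u): 4
Consonants: 3
Ratio = 4/3
= 1.33


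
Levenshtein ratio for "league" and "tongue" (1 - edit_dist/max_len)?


Word 1: "league" (length 6)
Word 2: "tongue" (length 6)
One optimal edit sequence:
  1. substitute 'l' -> 't'  (+1)
  2. substitute 'e' -> 'o'  (+1)
  3. substitute 'a' -> 'n'  (+1)
  4. keep 'g'
  5. keep 'u'
  6. keep 'e'
Edit distance = 3
Max length = max(6, 6) = 6
Similarity = 1 - 3/6
= 0.5000


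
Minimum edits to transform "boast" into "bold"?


Word 1: "boast" (length 5)
Word 2: "bold" (length 4)
One optimal edit sequence (insert/delete/substitute each cost 1):
  1. keep 'b'
  2. keep 'o'
  3. delete 'a'  (+1)
  4. substitute 's' -> 'l'  (+1)
  5. substitute 't' -> 'd'  (+1)
Total edit operations: 3
Edit distance = 3


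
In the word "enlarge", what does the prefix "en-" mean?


Prefix: en-
Example: enlarge (en- + large)
Meaning = cause to / put into


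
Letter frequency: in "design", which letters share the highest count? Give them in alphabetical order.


Word: "design"
Letter counts:
  'd': 1
  'e': 1
  'g': 1
  'i': 1
  'n': 1
  's': 1
Maximum count = 1
Most frequent = 'd', 'e', 'g', 'i', 'n', 's' (1 time each)


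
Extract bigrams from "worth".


Word: "worth" (length 5)
Number of bigrams = 5 - 2 + 1 = 4
  Position 0: "wo"
  Position 1: "or"
  Position 2: "rt"
  Position 3: "th"
Bigrams = "wo", "or", "rt", "th"


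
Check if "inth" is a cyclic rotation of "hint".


Word: "hint", Candidate: "inth"
Method: check if candidate is substring of word+word
"hinthint" contains "inth"? Yes
Is rotation = Yes


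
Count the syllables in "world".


Word: "world"
Syllable breakdown: world
Counting: 1 part
= 1 syllable


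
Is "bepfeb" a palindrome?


Word: "bepfeb"
Reversed: "befpeb"
Forward == Backward? bepfeb != befpeb
Palindrome = No


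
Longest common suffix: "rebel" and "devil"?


Word 1: "rebel"
Word 2: "devil"
Comparing from end:
  Pos -1: 'l' == 'l'
  Pos -2: 'e' != 'i' (stop)
LCS = "l" (length 1)


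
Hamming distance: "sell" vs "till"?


Comparing character by character (same length = 4):
  Pos 0: 's' vs 't' !=
  Pos 1: 'e' vs 'i' !=
  Pos 2: 'l' vs 'l' =
  Pos 3: 'l' vs 'l' =
Hamming distance = 2


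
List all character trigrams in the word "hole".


Word: "hole" (length 4)
Number of trigrams = 4 - 3 + 1 = 2
  Position 0: "hol"
  Position 1: "ole"
Trigrams = "hol", "ole"


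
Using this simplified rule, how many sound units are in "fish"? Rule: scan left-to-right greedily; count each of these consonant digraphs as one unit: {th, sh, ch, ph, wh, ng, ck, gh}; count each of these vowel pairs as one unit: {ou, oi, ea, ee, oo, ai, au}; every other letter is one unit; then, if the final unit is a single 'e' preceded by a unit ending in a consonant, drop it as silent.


Word: "fish" (4 letters)
Left-to-right scan:
  1. 'f' (letter)
  2. 'i' (letter)
  3. 'sh' (digraph)
Units from scan: 3
Sound units = 3 units
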